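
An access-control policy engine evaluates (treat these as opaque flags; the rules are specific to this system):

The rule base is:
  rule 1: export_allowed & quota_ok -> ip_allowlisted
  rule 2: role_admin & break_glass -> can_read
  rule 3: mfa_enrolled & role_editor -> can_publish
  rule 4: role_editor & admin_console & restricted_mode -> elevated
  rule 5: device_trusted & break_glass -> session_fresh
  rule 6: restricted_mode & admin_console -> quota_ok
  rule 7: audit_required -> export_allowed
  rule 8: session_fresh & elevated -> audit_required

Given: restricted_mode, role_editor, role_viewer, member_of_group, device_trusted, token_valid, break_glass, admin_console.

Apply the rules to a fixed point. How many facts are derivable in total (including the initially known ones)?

Round 1 fires rule 4, rule 5, rule 6, giving elevated, session_fresh, quota_ok.
Round 2 fires rule 8, giving audit_required.
Round 3 fires rule 7, giving export_allowed.
Round 4 fires rule 1, giving ip_allowlisted.
Closure: {admin_console, audit_required, break_glass, device_trusted, elevated, export_allowed, ip_allowlisted, member_of_group, quota_ok, restricted_mode, role_editor, role_viewer, session_fresh, token_valid} — 14 facts.

14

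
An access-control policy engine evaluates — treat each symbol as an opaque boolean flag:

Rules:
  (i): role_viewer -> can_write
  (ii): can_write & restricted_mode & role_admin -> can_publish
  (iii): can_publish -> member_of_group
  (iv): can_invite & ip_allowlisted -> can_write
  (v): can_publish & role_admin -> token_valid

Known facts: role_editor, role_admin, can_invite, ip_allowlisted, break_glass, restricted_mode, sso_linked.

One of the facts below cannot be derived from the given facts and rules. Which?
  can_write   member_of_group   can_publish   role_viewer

role_viewer

Round 1 fires (iv), giving can_write.
Round 2 fires (ii), giving can_publish.
Round 3 fires (iii), (v), giving member_of_group, token_valid.
Derived: can_publish (round 2), member_of_group (round 3), can_write (round 1). role_viewer never appears in any round.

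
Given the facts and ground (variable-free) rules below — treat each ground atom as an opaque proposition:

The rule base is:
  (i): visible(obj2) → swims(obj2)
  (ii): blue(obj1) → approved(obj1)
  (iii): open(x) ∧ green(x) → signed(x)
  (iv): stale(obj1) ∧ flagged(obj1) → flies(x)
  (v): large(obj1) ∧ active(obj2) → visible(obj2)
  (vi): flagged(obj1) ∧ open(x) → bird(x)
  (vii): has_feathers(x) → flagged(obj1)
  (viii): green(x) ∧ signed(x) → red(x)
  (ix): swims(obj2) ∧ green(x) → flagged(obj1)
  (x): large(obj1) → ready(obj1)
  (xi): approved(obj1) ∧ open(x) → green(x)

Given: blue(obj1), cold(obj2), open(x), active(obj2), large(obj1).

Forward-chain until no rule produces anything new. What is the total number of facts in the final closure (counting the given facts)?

14

Round 1: (ii) [blue(obj1) → approved(obj1)]; (v) [large(obj1) ∧ active(obj2) → visible(obj2)]; (x) [large(obj1) → ready(obj1)]. New: approved(obj1), visible(obj2), ready(obj1).
Round 2: (i) [visible(obj2) → swims(obj2)]; (xi) [approved(obj1) ∧ open(x) → green(x)]. New: swims(obj2), green(x).
Round 3: (iii) [open(x) ∧ green(x) → signed(x)]; (ix) [swims(obj2) ∧ green(x) → flagged(obj1)]. New: signed(x), flagged(obj1).
Round 4: (vi) [flagged(obj1) ∧ open(x) → bird(x)]; (viii) [green(x) ∧ signed(x) → red(x)]. New: bird(x), red(x).
Closure: {active(obj2), approved(obj1), bird(x), blue(obj1), cold(obj2), flagged(obj1), green(x), large(obj1), open(x), ready(obj1), red(x), signed(x), swims(obj2), visible(obj2)} — 14 facts.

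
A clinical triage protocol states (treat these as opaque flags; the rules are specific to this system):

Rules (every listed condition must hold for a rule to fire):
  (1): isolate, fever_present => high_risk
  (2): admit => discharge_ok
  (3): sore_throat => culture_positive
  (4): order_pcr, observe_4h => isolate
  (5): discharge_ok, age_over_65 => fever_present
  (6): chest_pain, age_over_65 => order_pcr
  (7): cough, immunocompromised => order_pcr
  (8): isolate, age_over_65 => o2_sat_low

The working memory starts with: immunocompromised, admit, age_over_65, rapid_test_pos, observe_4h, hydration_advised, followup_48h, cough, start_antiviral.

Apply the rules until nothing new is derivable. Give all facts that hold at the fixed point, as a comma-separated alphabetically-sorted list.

admit, age_over_65, cough, discharge_ok, fever_present, followup_48h, high_risk, hydration_advised, immunocompromised, isolate, o2_sat_low, observe_4h, order_pcr, rapid_test_pos, start_antiviral

Round 1 fires (2), (7), giving discharge_ok, order_pcr.
Round 2 fires (4), (5), giving isolate, fever_present.
Round 3 fires (1), (8), giving high_risk, o2_sat_low.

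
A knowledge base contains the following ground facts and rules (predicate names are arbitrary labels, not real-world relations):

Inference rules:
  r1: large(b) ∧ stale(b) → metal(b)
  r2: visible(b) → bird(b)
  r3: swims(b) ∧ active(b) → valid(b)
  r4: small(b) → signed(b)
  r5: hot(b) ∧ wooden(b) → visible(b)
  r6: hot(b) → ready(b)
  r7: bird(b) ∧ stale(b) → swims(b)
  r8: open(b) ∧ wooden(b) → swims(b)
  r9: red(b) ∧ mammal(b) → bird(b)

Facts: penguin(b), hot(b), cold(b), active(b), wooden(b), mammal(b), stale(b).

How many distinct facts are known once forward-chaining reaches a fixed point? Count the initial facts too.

12

Round 1 fires r5, r6, giving visible(b), ready(b).
Round 2 fires r2, giving bird(b).
Round 3 fires r7, giving swims(b).
Round 4 fires r3, giving valid(b).
Closure: {active(b), bird(b), cold(b), hot(b), mammal(b), penguin(b), ready(b), stale(b), swims(b), valid(b), visible(b), wooden(b)} — 12 facts.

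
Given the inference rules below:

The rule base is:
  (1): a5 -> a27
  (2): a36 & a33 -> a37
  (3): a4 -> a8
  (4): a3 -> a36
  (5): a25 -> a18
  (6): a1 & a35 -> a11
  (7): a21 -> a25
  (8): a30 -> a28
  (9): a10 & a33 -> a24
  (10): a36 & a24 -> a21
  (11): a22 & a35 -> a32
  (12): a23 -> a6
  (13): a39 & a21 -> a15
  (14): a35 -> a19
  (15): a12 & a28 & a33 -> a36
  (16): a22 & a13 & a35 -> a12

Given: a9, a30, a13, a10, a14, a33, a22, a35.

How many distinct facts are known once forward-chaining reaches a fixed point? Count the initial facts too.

18

Round 1 fires (8), (9), (11), (14), (16), giving a28, a24, a32, a19, a12.
Round 2 fires (15), giving a36.
Round 3 fires (2), (10), giving a37, a21.
Round 4 fires (7), giving a25.
Round 5 fires (5), giving a18.
Closure: {a10, a12, a13, a14, a18, a19, a21, a22, a24, a25, a28, a30, a32, a33, a35, a36, a37, a9} — 18 facts.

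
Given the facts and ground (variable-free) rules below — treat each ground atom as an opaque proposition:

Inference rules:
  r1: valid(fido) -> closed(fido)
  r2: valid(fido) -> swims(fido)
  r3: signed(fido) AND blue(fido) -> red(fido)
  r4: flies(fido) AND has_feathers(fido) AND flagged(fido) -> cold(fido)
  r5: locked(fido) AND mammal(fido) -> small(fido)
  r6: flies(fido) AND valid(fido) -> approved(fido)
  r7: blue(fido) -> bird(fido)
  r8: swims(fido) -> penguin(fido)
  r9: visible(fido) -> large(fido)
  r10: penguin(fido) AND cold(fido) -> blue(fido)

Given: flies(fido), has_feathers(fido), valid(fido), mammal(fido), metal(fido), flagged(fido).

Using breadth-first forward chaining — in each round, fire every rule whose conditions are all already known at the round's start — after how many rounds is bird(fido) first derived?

4

Round 1: r1 [valid(fido) -> closed(fido)]; r2 [valid(fido) -> swims(fido)]; r4 [flies(fido) AND has_feathers(fido) AND flagged(fido) -> cold(fido)]; r6 [flies(fido) AND valid(fido) -> approved(fido)]. New: closed(fido), swims(fido), cold(fido), approved(fido).
Round 2: r8 [swims(fido) -> penguin(fido)]. New: penguin(fido).
Round 3: r10 [penguin(fido) AND cold(fido) -> blue(fido)]. New: blue(fido).
Round 4: r7 [blue(fido) -> bird(fido)]. New: bird(fido).
bird(fido) first appears in round 4.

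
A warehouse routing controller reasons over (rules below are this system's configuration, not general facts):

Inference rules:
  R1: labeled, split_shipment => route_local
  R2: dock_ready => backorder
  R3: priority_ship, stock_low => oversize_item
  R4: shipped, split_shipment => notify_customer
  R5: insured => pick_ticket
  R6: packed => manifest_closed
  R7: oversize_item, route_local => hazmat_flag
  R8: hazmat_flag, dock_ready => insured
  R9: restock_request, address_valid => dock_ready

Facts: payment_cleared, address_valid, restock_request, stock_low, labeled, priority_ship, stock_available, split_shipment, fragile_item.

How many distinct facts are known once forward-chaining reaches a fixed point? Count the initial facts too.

Round 1: R1 [labeled, split_shipment => route_local]; R3 [priority_ship, stock_low => oversize_item]; R9 [restock_request, address_valid => dock_ready]. Adds route_local, oversize_item, dock_ready.
Round 2: R2 [dock_ready => backorder]; R7 [oversize_item, route_local => hazmat_flag]. Adds backorder, hazmat_flag.
Round 3: R8 [hazmat_flag, dock_ready => insured]. Adds insured.
Round 4: R5 [insured => pick_ticket]. Adds pick_ticket.
Closure: {address_valid, backorder, dock_ready, fragile_item, hazmat_flag, insured, labeled, oversize_item, payment_cleared, pick_ticket, priority_ship, restock_request, route_local, split_shipment, stock_available, stock_low} — 16 facts.

16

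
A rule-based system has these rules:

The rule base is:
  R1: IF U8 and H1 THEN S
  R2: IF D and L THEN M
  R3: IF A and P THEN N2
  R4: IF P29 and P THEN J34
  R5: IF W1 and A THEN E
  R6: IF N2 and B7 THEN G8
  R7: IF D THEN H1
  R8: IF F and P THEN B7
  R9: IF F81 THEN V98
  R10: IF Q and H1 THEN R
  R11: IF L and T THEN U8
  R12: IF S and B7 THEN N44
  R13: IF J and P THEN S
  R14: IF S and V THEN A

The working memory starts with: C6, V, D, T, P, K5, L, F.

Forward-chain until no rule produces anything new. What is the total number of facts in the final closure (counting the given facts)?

Round 1: R2 [IF D and L THEN M]; R7 [IF D THEN H1]; R8 [IF F and P THEN B7]; R11 [IF L and T THEN U8]. New: M, H1, B7, U8.
Round 2: R1 [IF U8 and H1 THEN S]. New: S.
Round 3: R12 [IF S and B7 THEN N44]; R14 [IF S and V THEN A]. New: N44, A.
Round 4: R3 [IF A and P THEN N2]. New: N2.
Round 5: R6 [IF N2 and B7 THEN G8]. New: G8.
Closure: {A, B7, C6, D, F, G8, H1, K5, L, M, N2, N44, P, S, T, U8, V} — 17 facts.

17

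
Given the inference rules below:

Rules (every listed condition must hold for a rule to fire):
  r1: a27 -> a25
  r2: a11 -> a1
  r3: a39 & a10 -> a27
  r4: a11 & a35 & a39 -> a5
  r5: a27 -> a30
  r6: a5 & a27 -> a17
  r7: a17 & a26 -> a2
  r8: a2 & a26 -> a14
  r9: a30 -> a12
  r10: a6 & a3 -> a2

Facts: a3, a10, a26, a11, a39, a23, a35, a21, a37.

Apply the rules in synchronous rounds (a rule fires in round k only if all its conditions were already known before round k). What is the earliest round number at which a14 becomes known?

4

[1] r2 [a11 -> a1]; r3 [a39 & a10 -> a27]; r4 [a11 & a35 & a39 -> a5]. ⇒ new: a1, a27, a5.
[2] r1 [a27 -> a25]; r5 [a27 -> a30]; r6 [a5 & a27 -> a17]. ⇒ new: a25, a30, a17.
[3] r7 [a17 & a26 -> a2]; r9 [a30 -> a12]. ⇒ new: a2, a12.
[4] r8 [a2 & a26 -> a14]. ⇒ new: a14.
a14 first appears in round 4.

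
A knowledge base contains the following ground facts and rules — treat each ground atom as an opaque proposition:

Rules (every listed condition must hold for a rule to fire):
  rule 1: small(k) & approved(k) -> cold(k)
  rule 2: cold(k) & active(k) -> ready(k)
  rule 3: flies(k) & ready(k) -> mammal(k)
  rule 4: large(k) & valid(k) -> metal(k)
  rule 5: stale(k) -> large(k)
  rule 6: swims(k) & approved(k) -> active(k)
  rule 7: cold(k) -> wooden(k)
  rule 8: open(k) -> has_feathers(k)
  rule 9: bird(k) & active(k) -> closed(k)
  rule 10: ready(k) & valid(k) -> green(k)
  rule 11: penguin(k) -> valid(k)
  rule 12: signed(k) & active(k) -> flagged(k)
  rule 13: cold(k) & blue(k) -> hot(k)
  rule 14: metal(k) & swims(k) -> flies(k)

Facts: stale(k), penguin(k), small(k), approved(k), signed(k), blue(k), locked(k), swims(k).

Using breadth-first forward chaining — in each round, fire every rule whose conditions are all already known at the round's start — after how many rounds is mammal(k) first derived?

Round 1 — rule 1, rule 5, rule 6, rule 11, derive cold(k), large(k), active(k), valid(k).
Round 2 — rule 2, rule 4, rule 7, rule 12, rule 13, derive ready(k), metal(k), wooden(k), flagged(k), hot(k).
Round 3 — rule 10, rule 14, derive green(k), flies(k).
Round 4 — rule 3, derive mammal(k).
mammal(k) first appears in round 4.

4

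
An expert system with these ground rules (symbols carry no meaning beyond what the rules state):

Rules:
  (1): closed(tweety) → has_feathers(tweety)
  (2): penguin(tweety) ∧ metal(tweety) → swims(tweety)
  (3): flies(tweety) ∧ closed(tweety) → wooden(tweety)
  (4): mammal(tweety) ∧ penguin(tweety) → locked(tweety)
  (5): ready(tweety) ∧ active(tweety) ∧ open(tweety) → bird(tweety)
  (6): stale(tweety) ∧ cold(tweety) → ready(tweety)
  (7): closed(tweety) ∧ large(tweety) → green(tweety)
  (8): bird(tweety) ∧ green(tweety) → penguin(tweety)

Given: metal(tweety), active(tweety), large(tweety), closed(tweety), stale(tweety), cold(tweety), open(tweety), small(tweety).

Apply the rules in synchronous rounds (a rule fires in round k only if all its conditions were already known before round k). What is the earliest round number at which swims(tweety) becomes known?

Round 1 fires (1), (6), (7), giving has_feathers(tweety), ready(tweety), green(tweety).
Round 2 fires (5), giving bird(tweety).
Round 3 fires (8), giving penguin(tweety).
Round 4 fires (2), giving swims(tweety).
swims(tweety) first appears in round 4.

4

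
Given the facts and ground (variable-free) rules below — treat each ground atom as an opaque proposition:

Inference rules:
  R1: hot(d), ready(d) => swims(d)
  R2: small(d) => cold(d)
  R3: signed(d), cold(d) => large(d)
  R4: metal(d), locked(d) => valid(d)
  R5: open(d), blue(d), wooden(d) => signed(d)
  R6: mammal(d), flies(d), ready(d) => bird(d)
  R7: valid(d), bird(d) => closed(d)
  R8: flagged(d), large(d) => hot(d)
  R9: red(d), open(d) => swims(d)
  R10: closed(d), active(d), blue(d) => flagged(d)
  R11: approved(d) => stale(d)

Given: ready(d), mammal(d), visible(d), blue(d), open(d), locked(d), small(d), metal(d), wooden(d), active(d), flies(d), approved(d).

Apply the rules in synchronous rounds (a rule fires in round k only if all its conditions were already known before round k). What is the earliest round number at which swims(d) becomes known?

5

Round 1: R2 [small(d) => cold(d)]; R4 [metal(d), locked(d) => valid(d)]; R5 [open(d), blue(d), wooden(d) => signed(d)]; R6 [mammal(d), flies(d), ready(d) => bird(d)]; R11 [approved(d) => stale(d)]. New: cold(d), valid(d), signed(d), bird(d), stale(d).
Round 2: R3 [signed(d), cold(d) => large(d)]; R7 [valid(d), bird(d) => closed(d)]. New: large(d), closed(d).
Round 3: R10 [closed(d), active(d), blue(d) => flagged(d)]. New: flagged(d).
Round 4: R8 [flagged(d), large(d) => hot(d)]. New: hot(d).
Round 5: R1 [hot(d), ready(d) => swims(d)]. New: swims(d).
swims(d) first appears in round 5.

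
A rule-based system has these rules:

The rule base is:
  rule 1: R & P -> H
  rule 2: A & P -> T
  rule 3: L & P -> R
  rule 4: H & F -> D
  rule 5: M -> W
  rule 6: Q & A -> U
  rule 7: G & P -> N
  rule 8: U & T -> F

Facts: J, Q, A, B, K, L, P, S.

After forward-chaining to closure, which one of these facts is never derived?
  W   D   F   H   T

W

[1] rule 2 [A & P -> T]; rule 3 [L & P -> R]; rule 6 [Q & A -> U]. ⇒ new: T, R, U.
[2] rule 1 [R & P -> H]; rule 8 [U & T -> F]. ⇒ new: H, F.
[3] rule 4 [H & F -> D]. ⇒ new: D.
Derived: T (round 1), H (round 2), F (round 2), D (round 3). W never appears in any round.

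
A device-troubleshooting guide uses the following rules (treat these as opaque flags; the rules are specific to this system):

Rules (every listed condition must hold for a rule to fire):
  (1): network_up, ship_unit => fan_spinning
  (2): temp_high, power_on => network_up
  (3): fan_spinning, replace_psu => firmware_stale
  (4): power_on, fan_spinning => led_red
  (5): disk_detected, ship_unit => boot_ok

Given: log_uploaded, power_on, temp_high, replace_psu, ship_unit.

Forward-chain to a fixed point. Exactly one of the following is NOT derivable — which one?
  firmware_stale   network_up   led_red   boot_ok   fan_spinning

Round 1 fires (2), giving network_up.
Round 2 fires (1), giving fan_spinning.
Round 3 fires (3), (4), giving firmware_stale, led_red.
Derived: firmware_stale (round 3), led_red (round 3), network_up (round 1), fan_spinning (round 2). boot_ok never appears in any round.

boot_ok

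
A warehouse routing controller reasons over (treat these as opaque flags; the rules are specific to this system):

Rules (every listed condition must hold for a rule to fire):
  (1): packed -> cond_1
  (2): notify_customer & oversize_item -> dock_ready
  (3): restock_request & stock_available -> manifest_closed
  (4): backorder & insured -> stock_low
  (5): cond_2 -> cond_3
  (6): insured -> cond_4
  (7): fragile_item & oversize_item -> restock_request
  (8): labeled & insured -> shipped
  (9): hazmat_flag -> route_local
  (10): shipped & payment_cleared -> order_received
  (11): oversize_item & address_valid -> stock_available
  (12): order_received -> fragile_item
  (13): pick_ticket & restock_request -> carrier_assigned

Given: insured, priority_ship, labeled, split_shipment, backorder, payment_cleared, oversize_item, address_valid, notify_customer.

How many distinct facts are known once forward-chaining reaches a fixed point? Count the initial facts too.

[1] (2) [notify_customer & oversize_item -> dock_ready]; (4) [backorder & insured -> stock_low]; (6) [insured -> cond_4]; (8) [labeled & insured -> shipped]; (11) [oversize_item & address_valid -> stock_available]. ⇒ new: dock_ready, stock_low, cond_4, shipped, stock_available.
[2] (10) [shipped & payment_cleared -> order_received]. ⇒ new: order_received.
[3] (12) [order_received -> fragile_item]. ⇒ new: fragile_item.
[4] (7) [fragile_item & oversize_item -> restock_request]. ⇒ new: restock_request.
[5] (3) [restock_request & stock_available -> manifest_closed]. ⇒ new: manifest_closed.
Closure: {address_valid, backorder, cond_4, dock_ready, fragile_item, insured, labeled, manifest_closed, notify_customer, order_received, oversize_item, payment_cleared, priority_ship, restock_request, shipped, split_shipment, stock_available, stock_low} — 18 facts.

18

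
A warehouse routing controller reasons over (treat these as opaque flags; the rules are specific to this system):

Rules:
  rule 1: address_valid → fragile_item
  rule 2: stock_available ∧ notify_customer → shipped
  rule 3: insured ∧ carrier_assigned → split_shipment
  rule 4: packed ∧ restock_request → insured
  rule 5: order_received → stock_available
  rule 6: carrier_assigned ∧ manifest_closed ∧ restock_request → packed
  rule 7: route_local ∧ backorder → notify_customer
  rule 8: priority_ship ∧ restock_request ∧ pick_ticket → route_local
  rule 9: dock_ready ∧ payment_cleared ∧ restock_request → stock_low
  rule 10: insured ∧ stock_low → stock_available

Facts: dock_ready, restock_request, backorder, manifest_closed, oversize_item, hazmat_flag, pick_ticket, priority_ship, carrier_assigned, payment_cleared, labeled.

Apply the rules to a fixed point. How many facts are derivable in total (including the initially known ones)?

19

Round 1: rule 6 [carrier_assigned ∧ manifest_closed ∧ restock_request → packed]; rule 8 [priority_ship ∧ restock_request ∧ pick_ticket → route_local]; rule 9 [dock_ready ∧ payment_cleared ∧ restock_request → stock_low]. Adds packed, route_local, stock_low.
Round 2: rule 4 [packed ∧ restock_request → insured]; rule 7 [route_local ∧ backorder → notify_customer]. Adds insured, notify_customer.
Round 3: rule 3 [insured ∧ carrier_assigned → split_shipment]; rule 10 [insured ∧ stock_low → stock_available]. Adds split_shipment, stock_available.
Round 4: rule 2 [stock_available ∧ notify_customer → shipped]. Adds shipped.
Closure: {backorder, carrier_assigned, dock_ready, hazmat_flag, insured, labeled, manifest_closed, notify_customer, oversize_item, packed, payment_cleared, pick_ticket, priority_ship, restock_request, route_local, shipped, split_shipment, stock_available, stock_low} — 19 facts.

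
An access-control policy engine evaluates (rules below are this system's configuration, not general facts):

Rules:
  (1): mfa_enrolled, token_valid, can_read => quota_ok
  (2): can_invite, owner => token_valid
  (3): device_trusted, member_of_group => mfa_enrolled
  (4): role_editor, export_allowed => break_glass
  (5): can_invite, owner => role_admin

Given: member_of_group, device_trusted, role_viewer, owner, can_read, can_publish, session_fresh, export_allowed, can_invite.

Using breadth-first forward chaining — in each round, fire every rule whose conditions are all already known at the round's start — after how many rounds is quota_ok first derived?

2

[1] (2) [can_invite, owner => token_valid]; (3) [device_trusted, member_of_group => mfa_enrolled]; (5) [can_invite, owner => role_admin]. ⇒ new: token_valid, mfa_enrolled, role_admin.
[2] (1) [mfa_enrolled, token_valid, can_read => quota_ok]. ⇒ new: quota_ok.
quota_ok first appears in round 2.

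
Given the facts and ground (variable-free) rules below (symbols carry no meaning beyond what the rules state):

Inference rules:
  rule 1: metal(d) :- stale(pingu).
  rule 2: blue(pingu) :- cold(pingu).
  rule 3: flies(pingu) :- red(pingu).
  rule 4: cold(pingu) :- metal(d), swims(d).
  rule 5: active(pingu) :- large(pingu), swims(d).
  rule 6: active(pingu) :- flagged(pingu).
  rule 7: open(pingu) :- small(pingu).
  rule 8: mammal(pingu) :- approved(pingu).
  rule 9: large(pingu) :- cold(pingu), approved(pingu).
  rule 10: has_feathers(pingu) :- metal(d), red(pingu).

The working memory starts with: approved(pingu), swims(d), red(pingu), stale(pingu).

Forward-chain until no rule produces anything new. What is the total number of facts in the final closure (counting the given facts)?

12

Round 1: rule 1 [metal(d) :- stale(pingu).]; rule 3 [flies(pingu) :- red(pingu).]; rule 8 [mammal(pingu) :- approved(pingu).]. Adds metal(d), flies(pingu), mammal(pingu).
Round 2: rule 4 [cold(pingu) :- metal(d), swims(d).]; rule 10 [has_feathers(pingu) :- metal(d), red(pingu).]. Adds cold(pingu), has_feathers(pingu).
Round 3: rule 2 [blue(pingu) :- cold(pingu).]; rule 9 [large(pingu) :- cold(pingu), approved(pingu).]. Adds blue(pingu), large(pingu).
Round 4: rule 5 [active(pingu) :- large(pingu), swims(d).]. Adds active(pingu).
Closure: {active(pingu), approved(pingu), blue(pingu), cold(pingu), flies(pingu), has_feathers(pingu), large(pingu), mammal(pingu), metal(d), red(pingu), stale(pingu), swims(d)} — 12 facts.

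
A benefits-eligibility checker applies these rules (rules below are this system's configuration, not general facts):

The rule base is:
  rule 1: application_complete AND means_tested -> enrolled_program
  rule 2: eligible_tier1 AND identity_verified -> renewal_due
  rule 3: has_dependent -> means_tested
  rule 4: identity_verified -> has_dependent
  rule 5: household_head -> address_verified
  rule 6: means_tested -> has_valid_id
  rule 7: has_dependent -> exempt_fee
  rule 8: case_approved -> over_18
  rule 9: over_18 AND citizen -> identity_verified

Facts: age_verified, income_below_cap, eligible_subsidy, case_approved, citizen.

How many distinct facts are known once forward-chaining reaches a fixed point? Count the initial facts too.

Round 1 fires rule 8, giving over_18.
Round 2 fires rule 9, giving identity_verified.
Round 3 fires rule 4, giving has_dependent.
Round 4 fires rule 3, rule 7, giving means_tested, exempt_fee.
Round 5 fires rule 6, giving has_valid_id.
Closure: {age_verified, case_approved, citizen, eligible_subsidy, exempt_fee, has_dependent, has_valid_id, identity_verified, income_below_cap, means_tested, over_18} — 11 facts.

11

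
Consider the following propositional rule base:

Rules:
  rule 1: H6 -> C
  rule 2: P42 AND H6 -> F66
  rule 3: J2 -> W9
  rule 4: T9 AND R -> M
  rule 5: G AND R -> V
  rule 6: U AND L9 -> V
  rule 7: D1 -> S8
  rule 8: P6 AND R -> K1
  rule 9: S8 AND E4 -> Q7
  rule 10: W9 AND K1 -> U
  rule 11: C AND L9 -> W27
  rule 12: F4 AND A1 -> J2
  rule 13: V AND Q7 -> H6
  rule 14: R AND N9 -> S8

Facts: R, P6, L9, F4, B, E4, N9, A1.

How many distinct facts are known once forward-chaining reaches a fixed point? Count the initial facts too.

18

Round 1: rule 8 [P6 AND R -> K1]; rule 12 [F4 AND A1 -> J2]; rule 14 [R AND N9 -> S8]. Adds K1, J2, S8.
Round 2: rule 3 [J2 -> W9]; rule 9 [S8 AND E4 -> Q7]. Adds W9, Q7.
Round 3: rule 10 [W9 AND K1 -> U]. Adds U.
Round 4: rule 6 [U AND L9 -> V]. Adds V.
Round 5: rule 13 [V AND Q7 -> H6]. Adds H6.
Round 6: rule 1 [H6 -> C]. Adds C.
Round 7: rule 11 [C AND L9 -> W27]. Adds W27.
Closure: {A1, B, C, E4, F4, H6, J2, K1, L9, N9, P6, Q7, R, S8, U, V, W27, W9} — 18 facts.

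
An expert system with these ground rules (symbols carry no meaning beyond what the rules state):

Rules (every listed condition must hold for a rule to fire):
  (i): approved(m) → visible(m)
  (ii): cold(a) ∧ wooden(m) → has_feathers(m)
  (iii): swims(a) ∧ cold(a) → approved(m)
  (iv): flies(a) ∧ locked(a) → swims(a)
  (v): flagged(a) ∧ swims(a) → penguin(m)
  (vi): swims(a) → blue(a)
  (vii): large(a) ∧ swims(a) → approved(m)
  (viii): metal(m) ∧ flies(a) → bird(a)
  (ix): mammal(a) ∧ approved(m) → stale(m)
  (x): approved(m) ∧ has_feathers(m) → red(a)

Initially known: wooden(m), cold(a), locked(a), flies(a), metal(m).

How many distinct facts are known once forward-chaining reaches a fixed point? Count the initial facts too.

Round 1 fires (ii), (iv), (viii), giving has_feathers(m), swims(a), bird(a).
Round 2 fires (iii), (vi), giving approved(m), blue(a).
Round 3 fires (i), (x), giving visible(m), red(a).
Closure: {approved(m), bird(a), blue(a), cold(a), flies(a), has_feathers(m), locked(a), metal(m), red(a), swims(a), visible(m), wooden(m)} — 12 facts.

12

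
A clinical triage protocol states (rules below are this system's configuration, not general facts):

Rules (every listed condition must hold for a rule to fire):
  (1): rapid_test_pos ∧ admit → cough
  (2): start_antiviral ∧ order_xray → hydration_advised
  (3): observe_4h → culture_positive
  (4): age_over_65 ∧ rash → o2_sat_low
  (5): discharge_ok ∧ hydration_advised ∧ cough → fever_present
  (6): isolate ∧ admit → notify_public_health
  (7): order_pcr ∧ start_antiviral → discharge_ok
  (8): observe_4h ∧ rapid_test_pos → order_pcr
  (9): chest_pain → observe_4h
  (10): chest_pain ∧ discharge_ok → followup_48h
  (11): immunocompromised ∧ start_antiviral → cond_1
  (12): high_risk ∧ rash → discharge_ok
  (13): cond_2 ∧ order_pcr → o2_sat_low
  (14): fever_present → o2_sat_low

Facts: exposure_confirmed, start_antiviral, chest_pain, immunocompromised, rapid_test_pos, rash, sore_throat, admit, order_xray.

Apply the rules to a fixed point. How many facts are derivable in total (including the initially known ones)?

Round 1: (1) [rapid_test_pos ∧ admit → cough]; (2) [start_antiviral ∧ order_xray → hydration_advised]; (9) [chest_pain → observe_4h]; (11) [immunocompromised ∧ start_antiviral → cond_1]. Adds cough, hydration_advised, observe_4h, cond_1.
Round 2: (3) [observe_4h → culture_positive]; (8) [observe_4h ∧ rapid_test_pos → order_pcr]. Adds culture_positive, order_pcr.
Round 3: (7) [order_pcr ∧ start_antiviral → discharge_ok]. Adds discharge_ok.
Round 4: (5) [discharge_ok ∧ hydration_advised ∧ cough → fever_present]; (10) [chest_pain ∧ discharge_ok → followup_48h]. Adds fever_present, followup_48h.
Round 5: (14) [fever_present → o2_sat_low]. Adds o2_sat_low.
Closure: {admit, chest_pain, cond_1, cough, culture_positive, discharge_ok, exposure_confirmed, fever_present, followup_48h, hydration_advised, immunocompromised, o2_sat_low, observe_4h, order_pcr, order_xray, rapid_test_pos, rash, sore_throat, start_antiviral} — 19 facts.

19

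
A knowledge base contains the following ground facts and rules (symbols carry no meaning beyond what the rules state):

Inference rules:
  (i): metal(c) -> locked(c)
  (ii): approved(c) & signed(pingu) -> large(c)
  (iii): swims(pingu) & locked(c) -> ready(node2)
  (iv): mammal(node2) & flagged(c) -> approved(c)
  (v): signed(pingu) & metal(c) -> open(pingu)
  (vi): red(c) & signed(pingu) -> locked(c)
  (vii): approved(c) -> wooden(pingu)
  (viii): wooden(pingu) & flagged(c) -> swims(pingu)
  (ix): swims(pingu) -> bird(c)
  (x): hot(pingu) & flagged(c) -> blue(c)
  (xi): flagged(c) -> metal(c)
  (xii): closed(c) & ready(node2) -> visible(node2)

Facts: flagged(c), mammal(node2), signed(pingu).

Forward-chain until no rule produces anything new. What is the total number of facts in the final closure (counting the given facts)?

Round 1: (iv) [mammal(node2) & flagged(c) -> approved(c)]; (xi) [flagged(c) -> metal(c)]. Adds approved(c), metal(c).
Round 2: (i) [metal(c) -> locked(c)]; (ii) [approved(c) & signed(pingu) -> large(c)]; (v) [signed(pingu) & metal(c) -> open(pingu)]; (vii) [approved(c) -> wooden(pingu)]. Adds locked(c), large(c), open(pingu), wooden(pingu).
Round 3: (viii) [wooden(pingu) & flagged(c) -> swims(pingu)]. Adds swims(pingu).
Round 4: (iii) [swims(pingu) & locked(c) -> ready(node2)]; (ix) [swims(pingu) -> bird(c)]. Adds ready(node2), bird(c).
Closure: {approved(c), bird(c), flagged(c), large(c), locked(c), mammal(node2), metal(c), open(pingu), ready(node2), signed(pingu), swims(pingu), wooden(pingu)} — 12 facts.

12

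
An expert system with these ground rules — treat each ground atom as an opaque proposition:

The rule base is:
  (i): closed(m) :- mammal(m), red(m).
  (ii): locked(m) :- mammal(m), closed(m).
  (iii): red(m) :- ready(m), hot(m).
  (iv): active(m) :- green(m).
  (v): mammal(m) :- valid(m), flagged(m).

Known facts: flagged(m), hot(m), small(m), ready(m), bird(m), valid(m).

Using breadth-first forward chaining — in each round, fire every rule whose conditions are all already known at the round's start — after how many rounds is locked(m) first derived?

Round 1: (iii) [red(m) :- ready(m), hot(m).]; (v) [mammal(m) :- valid(m), flagged(m).]. Adds red(m), mammal(m).
Round 2: (i) [closed(m) :- mammal(m), red(m).]. Adds closed(m).
Round 3: (ii) [locked(m) :- mammal(m), closed(m).]. Adds locked(m).
locked(m) first appears in round 3.

3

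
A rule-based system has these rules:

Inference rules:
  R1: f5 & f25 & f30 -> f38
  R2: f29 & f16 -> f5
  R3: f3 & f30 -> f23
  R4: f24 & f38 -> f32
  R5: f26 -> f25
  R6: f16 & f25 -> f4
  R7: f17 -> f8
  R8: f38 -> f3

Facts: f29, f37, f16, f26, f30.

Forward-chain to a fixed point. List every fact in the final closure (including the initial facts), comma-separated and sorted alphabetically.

f16, f23, f25, f26, f29, f3, f30, f37, f38, f4, f5

Round 1 fires R2, R5, giving f5, f25.
Round 2 fires R1, R6, giving f38, f4.
Round 3 fires R8, giving f3.
Round 4 fires R3, giving f23.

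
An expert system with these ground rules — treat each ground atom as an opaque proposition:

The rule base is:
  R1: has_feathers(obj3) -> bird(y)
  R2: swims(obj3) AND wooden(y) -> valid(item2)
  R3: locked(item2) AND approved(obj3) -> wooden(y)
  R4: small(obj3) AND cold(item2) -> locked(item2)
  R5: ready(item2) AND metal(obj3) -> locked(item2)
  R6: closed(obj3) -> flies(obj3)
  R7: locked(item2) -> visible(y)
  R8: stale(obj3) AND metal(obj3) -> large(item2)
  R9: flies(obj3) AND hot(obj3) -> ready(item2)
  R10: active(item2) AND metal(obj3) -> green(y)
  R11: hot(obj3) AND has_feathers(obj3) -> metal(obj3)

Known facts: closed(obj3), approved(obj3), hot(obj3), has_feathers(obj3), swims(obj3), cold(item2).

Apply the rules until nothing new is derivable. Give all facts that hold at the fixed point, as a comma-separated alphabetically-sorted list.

approved(obj3), bird(y), closed(obj3), cold(item2), flies(obj3), has_feathers(obj3), hot(obj3), locked(item2), metal(obj3), ready(item2), swims(obj3), valid(item2), visible(y), wooden(y)

[1] R1 [has_feathers(obj3) -> bird(y)]; R6 [closed(obj3) -> flies(obj3)]; R11 [hot(obj3) AND has_feathers(obj3) -> metal(obj3)]. ⇒ new: bird(y), flies(obj3), metal(obj3).
[2] R9 [flies(obj3) AND hot(obj3) -> ready(item2)]. ⇒ new: ready(item2).
[3] R5 [ready(item2) AND metal(obj3) -> locked(item2)]. ⇒ new: locked(item2).
[4] R3 [locked(item2) AND approved(obj3) -> wooden(y)]; R7 [locked(item2) -> visible(y)]. ⇒ new: wooden(y), visible(y).
[5] R2 [swims(obj3) AND wooden(y) -> valid(item2)]. ⇒ new: valid(item2).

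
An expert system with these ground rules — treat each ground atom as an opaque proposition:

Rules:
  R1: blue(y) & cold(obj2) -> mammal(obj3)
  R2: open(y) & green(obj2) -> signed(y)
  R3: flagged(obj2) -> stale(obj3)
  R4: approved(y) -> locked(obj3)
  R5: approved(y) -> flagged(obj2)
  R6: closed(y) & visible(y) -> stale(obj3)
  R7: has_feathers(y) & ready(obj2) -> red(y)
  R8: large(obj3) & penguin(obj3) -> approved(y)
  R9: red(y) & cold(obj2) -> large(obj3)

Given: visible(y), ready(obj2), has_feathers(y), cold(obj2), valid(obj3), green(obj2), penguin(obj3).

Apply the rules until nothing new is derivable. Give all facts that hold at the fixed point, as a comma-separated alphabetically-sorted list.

approved(y), cold(obj2), flagged(obj2), green(obj2), has_feathers(y), large(obj3), locked(obj3), penguin(obj3), ready(obj2), red(y), stale(obj3), valid(obj3), visible(y)

Round 1 fires R7, giving red(y).
Round 2 fires R9, giving large(obj3).
Round 3 fires R8, giving approved(y).
Round 4 fires R4, R5, giving locked(obj3), flagged(obj2).
Round 5 fires R3, giving stale(obj3).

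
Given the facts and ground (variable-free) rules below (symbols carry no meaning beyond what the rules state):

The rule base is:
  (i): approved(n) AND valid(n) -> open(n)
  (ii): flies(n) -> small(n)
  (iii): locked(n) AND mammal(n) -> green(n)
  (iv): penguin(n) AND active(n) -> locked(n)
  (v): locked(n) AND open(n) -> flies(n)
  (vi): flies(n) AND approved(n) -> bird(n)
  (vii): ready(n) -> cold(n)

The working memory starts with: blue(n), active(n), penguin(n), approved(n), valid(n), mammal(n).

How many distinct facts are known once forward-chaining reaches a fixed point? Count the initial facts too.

12

[1] (i) [approved(n) AND valid(n) -> open(n)]; (iv) [penguin(n) AND active(n) -> locked(n)]. ⇒ new: open(n), locked(n).
[2] (iii) [locked(n) AND mammal(n) -> green(n)]; (v) [locked(n) AND open(n) -> flies(n)]. ⇒ new: green(n), flies(n).
[3] (ii) [flies(n) -> small(n)]; (vi) [flies(n) AND approved(n) -> bird(n)]. ⇒ new: small(n), bird(n).
Closure: {active(n), approved(n), bird(n), blue(n), flies(n), green(n), locked(n), mammal(n), open(n), penguin(n), small(n), valid(n)} — 12 facts.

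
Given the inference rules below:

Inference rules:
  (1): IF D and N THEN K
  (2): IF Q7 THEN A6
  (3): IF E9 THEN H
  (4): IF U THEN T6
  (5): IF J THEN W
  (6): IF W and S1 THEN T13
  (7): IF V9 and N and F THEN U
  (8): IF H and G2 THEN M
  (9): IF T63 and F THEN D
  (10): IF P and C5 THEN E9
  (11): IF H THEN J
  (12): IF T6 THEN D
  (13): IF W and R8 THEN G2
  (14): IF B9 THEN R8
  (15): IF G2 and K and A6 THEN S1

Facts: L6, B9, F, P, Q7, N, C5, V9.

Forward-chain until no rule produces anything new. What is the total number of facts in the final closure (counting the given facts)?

Round 1 fires (2), (7), (10), (14), giving A6, U, E9, R8.
Round 2 fires (3), (4), giving H, T6.
Round 3 fires (11), (12), giving J, D.
Round 4 fires (1), (5), giving K, W.
Round 5 fires (13), giving G2.
Round 6 fires (8), (15), giving M, S1.
Round 7 fires (6), giving T13.
Closure: {A6, B9, C5, D, E9, F, G2, H, J, K, L6, M, N, P, Q7, R8, S1, T13, T6, U, V9, W} — 22 facts.

22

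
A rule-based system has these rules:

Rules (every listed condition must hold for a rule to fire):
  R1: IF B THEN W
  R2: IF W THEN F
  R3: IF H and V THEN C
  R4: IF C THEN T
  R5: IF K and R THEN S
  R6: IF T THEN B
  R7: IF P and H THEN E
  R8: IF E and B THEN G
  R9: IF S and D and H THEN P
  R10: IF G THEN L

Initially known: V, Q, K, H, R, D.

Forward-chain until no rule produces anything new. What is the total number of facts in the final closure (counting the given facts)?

Round 1 — R3, R5, derive C, S.
Round 2 — R4, R9, derive T, P.
Round 3 — R6, R7, derive B, E.
Round 4 — R1, R8, derive W, G.
Round 5 — R2, R10, derive F, L.
Closure: {B, C, D, E, F, G, H, K, L, P, Q, R, S, T, V, W} — 16 facts.

16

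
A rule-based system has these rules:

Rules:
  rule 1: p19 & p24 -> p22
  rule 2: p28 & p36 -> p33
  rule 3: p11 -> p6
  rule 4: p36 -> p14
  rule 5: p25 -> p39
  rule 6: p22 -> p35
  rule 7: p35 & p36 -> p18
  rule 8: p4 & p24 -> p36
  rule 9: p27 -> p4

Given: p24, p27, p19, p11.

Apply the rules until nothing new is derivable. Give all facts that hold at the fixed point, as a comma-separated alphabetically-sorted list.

p11, p14, p18, p19, p22, p24, p27, p35, p36, p4, p6

Round 1 fires rule 1, rule 3, rule 9, giving p22, p6, p4.
Round 2 fires rule 6, rule 8, giving p35, p36.
Round 3 fires rule 4, rule 7, giving p14, p18.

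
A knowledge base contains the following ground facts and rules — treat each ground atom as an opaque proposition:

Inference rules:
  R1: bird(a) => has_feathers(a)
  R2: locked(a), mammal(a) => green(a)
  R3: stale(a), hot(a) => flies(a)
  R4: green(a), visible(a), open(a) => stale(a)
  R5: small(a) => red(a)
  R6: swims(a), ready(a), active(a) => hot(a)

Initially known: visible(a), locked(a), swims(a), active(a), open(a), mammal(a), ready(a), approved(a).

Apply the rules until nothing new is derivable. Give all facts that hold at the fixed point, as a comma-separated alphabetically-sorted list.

active(a), approved(a), flies(a), green(a), hot(a), locked(a), mammal(a), open(a), ready(a), stale(a), swims(a), visible(a)

Round 1 fires R2, R6, giving green(a), hot(a).
Round 2 fires R4, giving stale(a).
Round 3 fires R3, giving flies(a).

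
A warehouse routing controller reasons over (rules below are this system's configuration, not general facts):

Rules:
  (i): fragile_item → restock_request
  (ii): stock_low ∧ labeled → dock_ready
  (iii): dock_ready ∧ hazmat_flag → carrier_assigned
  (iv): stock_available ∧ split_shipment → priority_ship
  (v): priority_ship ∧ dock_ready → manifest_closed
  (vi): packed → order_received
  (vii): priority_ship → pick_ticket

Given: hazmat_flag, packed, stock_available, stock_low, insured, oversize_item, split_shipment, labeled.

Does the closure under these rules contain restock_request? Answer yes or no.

no

Round 1 — (ii), (iv), (vi), derive dock_ready, priority_ship, order_received.
Round 2 — (iii), (v), (vii), derive carrier_assigned, manifest_closed, pick_ticket.
Fixed point reached. restock_request is concluded only by (i); (i) needs fragile_item (never derived).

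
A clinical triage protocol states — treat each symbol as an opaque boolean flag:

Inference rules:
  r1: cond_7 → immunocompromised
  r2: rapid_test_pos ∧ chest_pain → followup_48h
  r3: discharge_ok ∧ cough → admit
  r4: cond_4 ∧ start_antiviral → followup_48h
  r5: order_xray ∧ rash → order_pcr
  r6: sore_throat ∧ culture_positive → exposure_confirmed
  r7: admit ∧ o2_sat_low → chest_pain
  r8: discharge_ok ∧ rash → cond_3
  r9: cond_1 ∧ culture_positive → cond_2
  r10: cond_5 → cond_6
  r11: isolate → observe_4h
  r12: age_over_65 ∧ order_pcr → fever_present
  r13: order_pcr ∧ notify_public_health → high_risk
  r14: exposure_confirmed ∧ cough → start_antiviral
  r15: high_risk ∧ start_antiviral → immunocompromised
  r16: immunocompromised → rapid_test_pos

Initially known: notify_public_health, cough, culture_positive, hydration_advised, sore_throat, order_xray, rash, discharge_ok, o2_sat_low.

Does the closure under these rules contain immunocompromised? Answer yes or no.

Round 1: r3 [discharge_ok ∧ cough → admit]; r5 [order_xray ∧ rash → order_pcr]; r6 [sore_throat ∧ culture_positive → exposure_confirmed]; r8 [discharge_ok ∧ rash → cond_3]. Adds admit, order_pcr, exposure_confirmed, cond_3.
Round 2: r7 [admit ∧ o2_sat_low → chest_pain]; r13 [order_pcr ∧ notify_public_health → high_risk]; r14 [exposure_confirmed ∧ cough → start_antiviral]. Adds chest_pain, high_risk, start_antiviral.
Round 3: r15 [high_risk ∧ start_antiviral → immunocompromised]. Adds immunocompromised.
Round 4: r16 [immunocompromised → rapid_test_pos]. Adds rapid_test_pos.
Round 5: r2 [rapid_test_pos ∧ chest_pain → followup_48h]. Adds followup_48h.
immunocompromised appears in round 3, so it is derivable.

yes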